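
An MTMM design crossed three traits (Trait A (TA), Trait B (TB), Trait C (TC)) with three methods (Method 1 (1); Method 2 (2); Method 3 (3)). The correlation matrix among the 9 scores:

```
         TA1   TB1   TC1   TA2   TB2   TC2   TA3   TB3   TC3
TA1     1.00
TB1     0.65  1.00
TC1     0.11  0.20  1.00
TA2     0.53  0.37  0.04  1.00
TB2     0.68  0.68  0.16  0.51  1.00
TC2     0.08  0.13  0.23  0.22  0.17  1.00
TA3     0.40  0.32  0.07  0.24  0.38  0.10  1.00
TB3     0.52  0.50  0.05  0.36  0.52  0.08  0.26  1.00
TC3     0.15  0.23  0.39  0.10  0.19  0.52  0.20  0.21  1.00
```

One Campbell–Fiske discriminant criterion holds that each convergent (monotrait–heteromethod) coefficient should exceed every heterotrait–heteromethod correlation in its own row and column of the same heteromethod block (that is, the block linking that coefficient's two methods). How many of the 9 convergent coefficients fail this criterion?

5

Checking each validity diagonal entry against its comparison values:
TA (methods 1·2): 0.53 vs {0.68, 0.37, 0.08, 0.04} → fail.
TA (methods 1·3): 0.40 vs {0.52, 0.32, 0.15, 0.07} → fail.
TA (methods 2·3): 0.24 vs {0.36, 0.38, 0.10, 0.10} → fail.
TB (methods 1·2): 0.68 vs {0.37, 0.68, 0.13, 0.16} → fail.
TB (methods 1·3): 0.50 vs {0.32, 0.52, 0.23, 0.05} → fail.
TB (methods 2·3): 0.52 vs {0.38, 0.36, 0.19, 0.08} → pass.
TC (methods 1·2): 0.23 vs {0.04, 0.08, 0.16, 0.13} → pass.
TC (methods 1·3): 0.39 vs {0.07, 0.15, 0.05, 0.23} → pass.
TC (methods 2·3): 0.52 vs {0.10, 0.10, 0.08, 0.19} → pass.
5 of 9 fail.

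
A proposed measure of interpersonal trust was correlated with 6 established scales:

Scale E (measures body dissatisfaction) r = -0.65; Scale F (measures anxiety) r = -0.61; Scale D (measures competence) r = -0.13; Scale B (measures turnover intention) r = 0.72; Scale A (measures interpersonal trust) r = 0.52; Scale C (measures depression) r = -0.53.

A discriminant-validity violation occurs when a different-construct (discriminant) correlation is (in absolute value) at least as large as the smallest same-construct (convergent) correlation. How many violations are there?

4

Convergent (same construct = interpersonal trust): Scale A.
Smallest convergent = 0.52. Discriminant |r|: 0.65, 0.61, 0.13, 0.72, 0.53; count ≥ 0.52 → 4.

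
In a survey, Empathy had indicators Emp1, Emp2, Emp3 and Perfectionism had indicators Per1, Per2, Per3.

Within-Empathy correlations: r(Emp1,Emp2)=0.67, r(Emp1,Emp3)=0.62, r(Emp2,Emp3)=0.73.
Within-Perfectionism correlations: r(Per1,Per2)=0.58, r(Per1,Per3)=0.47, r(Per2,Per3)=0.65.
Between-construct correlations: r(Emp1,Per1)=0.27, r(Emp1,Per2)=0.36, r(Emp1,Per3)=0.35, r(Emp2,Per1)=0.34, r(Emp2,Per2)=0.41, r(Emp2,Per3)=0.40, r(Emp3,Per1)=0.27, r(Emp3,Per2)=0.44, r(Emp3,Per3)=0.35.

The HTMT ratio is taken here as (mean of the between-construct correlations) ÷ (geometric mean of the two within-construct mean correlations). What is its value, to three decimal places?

0.574

Mean heterotrait r = 3.19/9 = 0.3544.
Mean within-Emp = 2.02/3 = 0.6733; mean within-Per = 1.70/3 = 0.5667.
Geometric mean = √(0.6733 × 0.5667) = 0.6177.
HTMT = 0.3544 / 0.6177 = 0.574.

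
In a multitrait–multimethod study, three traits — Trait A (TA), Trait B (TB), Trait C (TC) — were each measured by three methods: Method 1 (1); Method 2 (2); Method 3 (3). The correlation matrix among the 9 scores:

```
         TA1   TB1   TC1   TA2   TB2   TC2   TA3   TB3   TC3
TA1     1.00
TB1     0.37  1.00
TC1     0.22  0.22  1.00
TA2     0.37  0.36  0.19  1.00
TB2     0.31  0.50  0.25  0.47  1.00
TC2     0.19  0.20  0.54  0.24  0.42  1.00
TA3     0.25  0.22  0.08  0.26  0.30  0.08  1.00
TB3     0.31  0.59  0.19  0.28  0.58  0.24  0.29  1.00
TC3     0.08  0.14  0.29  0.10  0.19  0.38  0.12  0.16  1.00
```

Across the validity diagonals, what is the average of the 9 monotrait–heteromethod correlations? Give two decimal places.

0.42

Convergent values: 0.37, 0.25, 0.26, 0.50, 0.59, 0.58, 0.54, 0.29, 0.38; mean = 3.76/9 = 0.42.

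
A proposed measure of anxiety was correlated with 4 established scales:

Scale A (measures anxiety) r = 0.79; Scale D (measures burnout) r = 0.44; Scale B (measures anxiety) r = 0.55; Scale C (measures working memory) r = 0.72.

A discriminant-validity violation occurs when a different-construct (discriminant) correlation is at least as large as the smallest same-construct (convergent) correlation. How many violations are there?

Convergent (same construct = anxiety): Scale A, Scale B.
Smallest convergent = 0.55. Discriminant values: 0.44, 0.72; count ≥ 0.55 → 1.

1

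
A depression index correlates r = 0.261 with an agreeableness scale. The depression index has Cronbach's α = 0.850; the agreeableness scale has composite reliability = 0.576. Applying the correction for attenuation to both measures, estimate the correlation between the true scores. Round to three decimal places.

r_true = r_obs / √(r_xx · r_yy) = 0.261 / √(0.850 × 0.576) = 0.261 / √0.489600 = 0.261 / 0.6997 ≈ 0.373.

0.373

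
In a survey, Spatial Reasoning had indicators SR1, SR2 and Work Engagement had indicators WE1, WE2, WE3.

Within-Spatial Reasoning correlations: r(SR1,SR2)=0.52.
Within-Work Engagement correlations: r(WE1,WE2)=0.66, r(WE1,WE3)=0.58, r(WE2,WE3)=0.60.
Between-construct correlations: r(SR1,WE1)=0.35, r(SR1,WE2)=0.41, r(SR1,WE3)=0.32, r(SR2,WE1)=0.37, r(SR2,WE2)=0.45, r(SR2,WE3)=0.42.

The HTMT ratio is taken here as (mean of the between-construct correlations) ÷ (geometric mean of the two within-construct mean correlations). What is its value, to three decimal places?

0.685

Mean heterotrait r = 2.32/6 = 0.3867.
Mean within-SR = 0.52/1 = 0.5200; mean within-WE = 1.84/3 = 0.6133.
Geometric mean = √(0.5200 × 0.6133) = 0.5647.
HTMT = 0.3867 / 0.5647 = 0.685.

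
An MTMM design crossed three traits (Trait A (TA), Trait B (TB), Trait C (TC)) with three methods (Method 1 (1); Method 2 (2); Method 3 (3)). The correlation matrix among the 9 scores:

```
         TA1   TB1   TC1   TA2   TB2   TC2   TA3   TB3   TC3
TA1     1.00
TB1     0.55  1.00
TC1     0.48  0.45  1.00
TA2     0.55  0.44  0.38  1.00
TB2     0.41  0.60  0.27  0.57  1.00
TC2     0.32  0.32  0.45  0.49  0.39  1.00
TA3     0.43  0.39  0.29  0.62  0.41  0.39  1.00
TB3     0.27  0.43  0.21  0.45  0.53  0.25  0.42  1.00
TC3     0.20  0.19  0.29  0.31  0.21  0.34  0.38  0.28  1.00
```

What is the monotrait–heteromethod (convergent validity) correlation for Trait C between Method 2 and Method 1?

Same trait (TC), different methods: r(TC2, TC1) = 0.45.

0.45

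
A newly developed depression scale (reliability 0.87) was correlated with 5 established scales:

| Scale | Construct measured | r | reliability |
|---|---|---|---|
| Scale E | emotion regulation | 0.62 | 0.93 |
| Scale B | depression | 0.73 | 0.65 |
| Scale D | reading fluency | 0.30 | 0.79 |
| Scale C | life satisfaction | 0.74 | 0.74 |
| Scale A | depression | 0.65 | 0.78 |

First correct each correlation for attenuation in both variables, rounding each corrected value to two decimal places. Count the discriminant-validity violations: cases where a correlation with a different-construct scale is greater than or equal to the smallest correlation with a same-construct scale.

1

Disattenuated r (r / √(r_scale · r_new)):
  Scale E (disc): 0.62 / √(0.93·0.87) = 0.69
  Scale B (conv): 0.73 / √(0.65·0.87) = 0.97
  Scale D (disc): 0.30 / √(0.79·0.87) = 0.36
  Scale C (disc): 0.74 / √(0.74·0.87) = 0.92
  Scale A (conv): 0.65 / √(0.78·0.87) = 0.79
Smallest convergent = 0.79. Discriminant values: 0.69, 0.36, 0.92; count ≥ 0.79 → 1.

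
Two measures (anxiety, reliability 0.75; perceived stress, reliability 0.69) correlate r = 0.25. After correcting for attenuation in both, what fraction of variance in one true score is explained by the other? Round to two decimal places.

Disattenuated r = 0.25 / √(0.75 × 0.69) = 0.25 / 0.7194 = 0.3475.
Shared true-score variance = 0.3475² = 0.1208 ≈ 0.12.

0.12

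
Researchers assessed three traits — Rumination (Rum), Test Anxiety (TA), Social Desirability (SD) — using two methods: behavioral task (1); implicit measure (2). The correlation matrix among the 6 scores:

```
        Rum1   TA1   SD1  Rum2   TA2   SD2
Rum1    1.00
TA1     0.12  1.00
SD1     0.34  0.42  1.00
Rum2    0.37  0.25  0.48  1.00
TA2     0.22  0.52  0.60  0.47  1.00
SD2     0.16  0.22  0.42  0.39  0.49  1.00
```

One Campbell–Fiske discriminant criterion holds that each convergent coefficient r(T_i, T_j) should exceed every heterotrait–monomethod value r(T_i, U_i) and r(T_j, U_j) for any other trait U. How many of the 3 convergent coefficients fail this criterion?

Each convergent coefficient versus the relevant comparison correlations:
Rum (methods 1·2): 0.37 vs {0.12, 0.47, 0.34, 0.39} → fail.
TA (methods 1·2): 0.52 vs {0.12, 0.47, 0.42, 0.49} → pass.
SD (methods 1·2): 0.42 vs {0.34, 0.39, 0.42, 0.49} → fail.
2 of 3 fail.

2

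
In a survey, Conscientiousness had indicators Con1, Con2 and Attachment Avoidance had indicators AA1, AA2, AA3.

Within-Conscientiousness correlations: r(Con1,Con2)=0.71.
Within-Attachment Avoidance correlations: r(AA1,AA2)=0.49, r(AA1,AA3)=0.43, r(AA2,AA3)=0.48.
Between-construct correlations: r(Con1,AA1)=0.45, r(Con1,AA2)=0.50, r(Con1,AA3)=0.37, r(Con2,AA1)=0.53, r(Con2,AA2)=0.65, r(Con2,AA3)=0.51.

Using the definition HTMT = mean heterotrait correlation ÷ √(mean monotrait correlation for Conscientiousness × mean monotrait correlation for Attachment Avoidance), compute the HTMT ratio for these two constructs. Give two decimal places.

0.87

Mean between = 3.01/6 = 0.5017.
Mean within-Con = 0.71/1 = 0.7100; mean within-AA = 1.40/3 = 0.4667.
Geometric mean = √(0.7100 × 0.4667) = 0.5756.
HTMT = 0.5017 / 0.5756 = 0.87.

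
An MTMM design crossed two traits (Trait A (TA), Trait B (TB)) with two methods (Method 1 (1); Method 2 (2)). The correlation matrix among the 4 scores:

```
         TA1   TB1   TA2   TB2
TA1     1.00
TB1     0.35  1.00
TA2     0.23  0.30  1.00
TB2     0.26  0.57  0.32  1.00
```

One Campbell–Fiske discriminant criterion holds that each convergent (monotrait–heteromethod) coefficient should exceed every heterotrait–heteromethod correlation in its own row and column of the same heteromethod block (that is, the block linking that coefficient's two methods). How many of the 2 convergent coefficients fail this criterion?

Convergent coefficients and their comparison sets:
TA (methods 1·2): 0.23 vs {0.26, 0.30} → fail.
TB (methods 1·2): 0.57 vs {0.30, 0.26} → pass.
1 of 2 fail.

1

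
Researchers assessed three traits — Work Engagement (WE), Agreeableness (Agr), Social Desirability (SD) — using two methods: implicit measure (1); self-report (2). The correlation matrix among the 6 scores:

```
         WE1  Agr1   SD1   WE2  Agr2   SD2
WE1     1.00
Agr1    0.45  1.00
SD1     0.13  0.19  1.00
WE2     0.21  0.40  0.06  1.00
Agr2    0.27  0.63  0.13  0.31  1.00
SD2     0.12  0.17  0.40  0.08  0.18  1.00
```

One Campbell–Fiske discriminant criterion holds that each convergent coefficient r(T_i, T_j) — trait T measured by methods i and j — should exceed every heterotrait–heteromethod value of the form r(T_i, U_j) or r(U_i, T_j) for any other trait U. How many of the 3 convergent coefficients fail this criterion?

Convergent coefficients and their comparison sets:
WE (methods 1·2): 0.21 vs {0.27, 0.40, 0.12, 0.06} → fail.
Agr (methods 1·2): 0.63 vs {0.40, 0.27, 0.17, 0.13} → pass.
SD (methods 1·2): 0.40 vs {0.06, 0.12, 0.13, 0.17} → pass.
1 of 3 fail.

1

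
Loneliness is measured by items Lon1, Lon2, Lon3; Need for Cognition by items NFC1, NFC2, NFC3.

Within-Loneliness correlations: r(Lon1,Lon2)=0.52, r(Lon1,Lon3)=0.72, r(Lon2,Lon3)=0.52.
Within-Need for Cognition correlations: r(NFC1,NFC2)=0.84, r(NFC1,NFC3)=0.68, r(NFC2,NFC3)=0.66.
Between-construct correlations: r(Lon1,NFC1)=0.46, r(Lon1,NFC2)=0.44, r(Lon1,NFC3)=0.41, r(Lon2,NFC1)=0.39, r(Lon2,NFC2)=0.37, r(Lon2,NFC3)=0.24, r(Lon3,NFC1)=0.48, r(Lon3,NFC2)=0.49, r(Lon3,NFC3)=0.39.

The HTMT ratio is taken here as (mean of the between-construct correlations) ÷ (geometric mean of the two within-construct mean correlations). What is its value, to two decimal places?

0.62

Mean between = 3.67/9 = 0.4078.
Mean within-Lon = 1.76/3 = 0.5867; mean within-NFC = 2.18/3 = 0.7267.
Geometric mean = √(0.5867 × 0.7267) = 0.6530.
HTMT = 0.4078 / 0.6530 = 0.62.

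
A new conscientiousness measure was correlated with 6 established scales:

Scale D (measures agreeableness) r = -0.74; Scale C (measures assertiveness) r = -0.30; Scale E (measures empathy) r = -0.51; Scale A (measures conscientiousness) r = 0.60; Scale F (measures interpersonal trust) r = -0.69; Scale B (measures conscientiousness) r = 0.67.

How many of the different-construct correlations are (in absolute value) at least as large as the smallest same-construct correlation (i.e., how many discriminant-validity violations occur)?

2

Convergent (same construct = conscientiousness): Scale A, Scale B.
Smallest convergent = 0.60. Discriminant |r|: 0.74, 0.30, 0.51, 0.69; count ≥ 0.60 → 2.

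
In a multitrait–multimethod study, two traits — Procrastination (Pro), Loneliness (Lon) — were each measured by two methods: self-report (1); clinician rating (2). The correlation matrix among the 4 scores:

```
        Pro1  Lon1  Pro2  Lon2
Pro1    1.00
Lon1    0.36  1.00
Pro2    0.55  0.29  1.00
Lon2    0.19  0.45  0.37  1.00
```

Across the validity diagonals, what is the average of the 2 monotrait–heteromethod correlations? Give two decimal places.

0.50

Convergent values: 0.55, 0.45; mean = 1.00/2 = 0.50.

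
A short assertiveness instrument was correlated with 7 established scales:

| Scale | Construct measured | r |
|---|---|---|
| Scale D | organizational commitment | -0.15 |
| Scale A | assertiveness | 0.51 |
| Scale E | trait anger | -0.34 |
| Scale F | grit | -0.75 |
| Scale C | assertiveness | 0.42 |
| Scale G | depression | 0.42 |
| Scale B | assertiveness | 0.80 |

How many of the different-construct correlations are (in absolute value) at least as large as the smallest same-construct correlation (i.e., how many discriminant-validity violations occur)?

Convergent (same construct = assertiveness): Scale A, Scale C, Scale B.
Smallest convergent = 0.42. Discriminant |r|: 0.15, 0.34, 0.75, 0.42; count ≥ 0.42 → 2.

2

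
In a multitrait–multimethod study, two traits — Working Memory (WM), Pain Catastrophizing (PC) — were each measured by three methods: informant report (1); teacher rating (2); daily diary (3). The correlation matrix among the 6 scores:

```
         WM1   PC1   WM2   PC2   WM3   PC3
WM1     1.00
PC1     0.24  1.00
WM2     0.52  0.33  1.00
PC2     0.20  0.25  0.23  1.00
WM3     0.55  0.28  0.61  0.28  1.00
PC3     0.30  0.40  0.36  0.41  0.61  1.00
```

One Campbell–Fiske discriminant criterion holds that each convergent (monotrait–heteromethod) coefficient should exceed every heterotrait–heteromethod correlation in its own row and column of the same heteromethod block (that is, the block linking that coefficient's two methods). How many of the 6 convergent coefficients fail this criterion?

1

Checking each validity diagonal entry against its comparison values:
WM (methods 1·2): 0.52 vs {0.20, 0.33} → pass.
WM (methods 1·3): 0.55 vs {0.30, 0.28} → pass.
WM (methods 2·3): 0.61 vs {0.36, 0.28} → pass.
PC (methods 1·2): 0.25 vs {0.33, 0.20} → fail.
PC (methods 1·3): 0.40 vs {0.28, 0.30} → pass.
PC (methods 2·3): 0.41 vs {0.28, 0.36} → pass.
1 of 6 fail.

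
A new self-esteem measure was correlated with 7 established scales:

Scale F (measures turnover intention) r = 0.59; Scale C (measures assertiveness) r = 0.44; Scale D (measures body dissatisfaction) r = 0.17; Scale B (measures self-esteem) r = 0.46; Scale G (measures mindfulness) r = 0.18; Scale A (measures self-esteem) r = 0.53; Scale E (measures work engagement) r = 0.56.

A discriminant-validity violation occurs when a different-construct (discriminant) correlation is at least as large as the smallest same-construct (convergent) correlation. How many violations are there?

2

Convergent (same construct = self-esteem): Scale B, Scale A.
Smallest convergent = 0.46. Discriminant values: 0.59, 0.44, 0.17, 0.18, 0.56; count ≥ 0.46 → 2.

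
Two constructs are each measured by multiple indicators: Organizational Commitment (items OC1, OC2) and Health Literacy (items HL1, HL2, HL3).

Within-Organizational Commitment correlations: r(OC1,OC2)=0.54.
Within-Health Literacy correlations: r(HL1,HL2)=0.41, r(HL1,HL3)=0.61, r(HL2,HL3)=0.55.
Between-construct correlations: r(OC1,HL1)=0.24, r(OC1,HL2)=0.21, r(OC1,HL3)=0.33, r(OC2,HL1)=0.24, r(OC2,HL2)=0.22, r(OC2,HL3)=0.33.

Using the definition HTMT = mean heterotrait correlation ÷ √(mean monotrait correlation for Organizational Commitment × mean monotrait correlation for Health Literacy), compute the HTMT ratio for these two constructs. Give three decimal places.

0.492

Mean between = 1.57/6 = 0.2617.
Mean within-OC = 0.54/1 = 0.5400; mean within-HL = 1.57/3 = 0.5233.
Geometric mean = √(0.5400 × 0.5233) = 0.5316.
HTMT = 0.2617 / 0.5316 = 0.492.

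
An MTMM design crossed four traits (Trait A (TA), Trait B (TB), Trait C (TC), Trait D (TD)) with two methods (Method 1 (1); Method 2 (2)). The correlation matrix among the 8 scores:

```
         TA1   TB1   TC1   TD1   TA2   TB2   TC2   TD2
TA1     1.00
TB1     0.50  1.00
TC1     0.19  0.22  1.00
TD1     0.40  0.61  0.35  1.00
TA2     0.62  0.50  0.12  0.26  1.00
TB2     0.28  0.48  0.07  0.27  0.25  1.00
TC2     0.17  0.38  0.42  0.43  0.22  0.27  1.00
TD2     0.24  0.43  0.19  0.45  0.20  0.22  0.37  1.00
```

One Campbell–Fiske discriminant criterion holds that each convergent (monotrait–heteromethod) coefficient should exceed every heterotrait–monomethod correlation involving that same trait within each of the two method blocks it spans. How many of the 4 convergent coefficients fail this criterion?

Checking each validity diagonal entry against its comparison values:
TA (methods 1·2): 0.62 vs {0.50, 0.25, 0.19, 0.22, 0.40, 0.20} → pass.
TB (methods 1·2): 0.48 vs {0.50, 0.25, 0.22, 0.27, 0.61, 0.22} → fail.
TC (methods 1·2): 0.42 vs {0.19, 0.22, 0.22, 0.27, 0.35, 0.37} → pass.
TD (methods 1·2): 0.45 vs {0.40, 0.20, 0.61, 0.22, 0.35, 0.37} → fail.
2 of 4 fail.

2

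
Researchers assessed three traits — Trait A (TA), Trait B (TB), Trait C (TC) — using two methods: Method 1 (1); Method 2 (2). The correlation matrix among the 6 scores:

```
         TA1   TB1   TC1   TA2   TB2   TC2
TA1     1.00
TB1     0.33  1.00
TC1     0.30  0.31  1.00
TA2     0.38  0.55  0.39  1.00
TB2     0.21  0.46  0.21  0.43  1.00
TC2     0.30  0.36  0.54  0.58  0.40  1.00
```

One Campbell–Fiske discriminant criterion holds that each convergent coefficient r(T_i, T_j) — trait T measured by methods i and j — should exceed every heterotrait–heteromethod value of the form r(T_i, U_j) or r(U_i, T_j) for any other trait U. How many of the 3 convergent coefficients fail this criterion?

Checking each validity diagonal entry against its comparison values:
TA (methods 1·2): 0.38 vs {0.21, 0.55, 0.30, 0.39} → fail.
TB (methods 1·2): 0.46 vs {0.55, 0.21, 0.36, 0.21} → fail.
TC (methods 1·2): 0.54 vs {0.39, 0.30, 0.21, 0.36} → pass.
2 of 3 fail.

2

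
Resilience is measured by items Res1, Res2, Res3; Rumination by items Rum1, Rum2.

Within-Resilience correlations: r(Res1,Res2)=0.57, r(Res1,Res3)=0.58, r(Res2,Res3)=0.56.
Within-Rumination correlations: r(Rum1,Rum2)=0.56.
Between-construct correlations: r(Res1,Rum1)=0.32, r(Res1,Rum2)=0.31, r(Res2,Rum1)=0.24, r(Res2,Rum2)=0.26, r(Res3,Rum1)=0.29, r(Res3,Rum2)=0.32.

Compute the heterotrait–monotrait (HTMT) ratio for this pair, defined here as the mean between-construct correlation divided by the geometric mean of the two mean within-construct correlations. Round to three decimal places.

0.513

Between-construct mean = 1.74/6 = 0.2900.
Mean within-Res = 1.71/3 = 0.5700; mean within-Rum = 0.56/1 = 0.5600.
Geometric mean = √(0.5700 × 0.5600) = 0.5650.
HTMT = 0.2900 / 0.5650 = 0.513.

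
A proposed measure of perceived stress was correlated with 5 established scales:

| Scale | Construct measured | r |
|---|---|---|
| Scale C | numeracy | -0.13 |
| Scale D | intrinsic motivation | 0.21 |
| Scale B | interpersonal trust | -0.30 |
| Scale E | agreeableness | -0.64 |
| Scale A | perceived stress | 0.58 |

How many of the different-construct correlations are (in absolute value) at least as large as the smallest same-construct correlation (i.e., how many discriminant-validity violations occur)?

1

Convergent (same construct = perceived stress): Scale A.
Smallest convergent = 0.58. Discriminant |r|: 0.13, 0.21, 0.30, 0.64; count ≥ 0.58 → 1.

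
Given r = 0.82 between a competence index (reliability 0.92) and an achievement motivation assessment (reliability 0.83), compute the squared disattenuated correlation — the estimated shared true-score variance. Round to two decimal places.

0.88

Disattenuated r = 0.82 / √(0.92 × 0.83) = 0.82 / 0.8738 = 0.9384.
Shared true-score variance = 0.9384² = 0.8806 ≈ 0.88.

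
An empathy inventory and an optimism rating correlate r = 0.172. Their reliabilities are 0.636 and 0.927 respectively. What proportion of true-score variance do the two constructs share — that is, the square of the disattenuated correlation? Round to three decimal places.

0.050

Disattenuated r = 0.172 / √(0.636 × 0.927) = 0.172 / 0.7678 = 0.2240.
Shared true-score variance = 0.2240² = 0.0502 ≈ 0.050.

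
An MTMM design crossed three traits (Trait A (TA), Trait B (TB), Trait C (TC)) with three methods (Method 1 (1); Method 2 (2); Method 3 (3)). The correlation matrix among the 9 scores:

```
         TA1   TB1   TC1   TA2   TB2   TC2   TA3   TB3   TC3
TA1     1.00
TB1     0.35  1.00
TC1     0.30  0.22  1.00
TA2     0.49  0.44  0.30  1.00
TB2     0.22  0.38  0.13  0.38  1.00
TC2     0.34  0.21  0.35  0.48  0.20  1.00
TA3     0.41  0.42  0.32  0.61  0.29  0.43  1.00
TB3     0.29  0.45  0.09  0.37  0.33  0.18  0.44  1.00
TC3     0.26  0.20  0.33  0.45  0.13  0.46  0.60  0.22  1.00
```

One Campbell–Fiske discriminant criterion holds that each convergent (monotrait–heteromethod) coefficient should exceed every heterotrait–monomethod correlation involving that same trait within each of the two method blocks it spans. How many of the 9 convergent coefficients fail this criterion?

6

Convergent coefficients and their comparison sets:
TA (methods 1·2): 0.49 vs {0.35, 0.38, 0.30, 0.48} → pass.
TA (methods 1·3): 0.41 vs {0.35, 0.44, 0.30, 0.60} → fail.
TA (methods 2·3): 0.61 vs {0.38, 0.44, 0.48, 0.60} → pass.
TB (methods 1·2): 0.38 vs {0.35, 0.38, 0.22, 0.20} → fail.
TB (methods 1·3): 0.45 vs {0.35, 0.44, 0.22, 0.22} → pass.
TB (methods 2·3): 0.33 vs {0.38, 0.44, 0.20, 0.22} → fail.
TC (methods 1·2): 0.35 vs {0.30, 0.48, 0.22, 0.20} → fail.
TC (methods 1·3): 0.33 vs {0.30, 0.60, 0.22, 0.22} → fail.
TC (methods 2·3): 0.46 vs {0.48, 0.60, 0.20, 0.22} → fail.
6 of 9 fail.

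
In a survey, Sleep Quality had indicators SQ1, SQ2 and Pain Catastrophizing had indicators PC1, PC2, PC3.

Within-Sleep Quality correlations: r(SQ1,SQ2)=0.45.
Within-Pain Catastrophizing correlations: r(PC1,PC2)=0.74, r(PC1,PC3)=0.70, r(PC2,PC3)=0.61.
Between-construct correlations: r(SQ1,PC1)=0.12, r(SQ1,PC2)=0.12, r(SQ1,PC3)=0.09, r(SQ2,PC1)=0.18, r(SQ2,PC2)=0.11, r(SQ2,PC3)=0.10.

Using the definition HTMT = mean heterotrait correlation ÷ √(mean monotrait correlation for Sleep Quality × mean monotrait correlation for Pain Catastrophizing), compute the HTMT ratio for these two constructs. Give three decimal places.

Mean heterotrait r = 0.72/6 = 0.1200.
Mean within-SQ = 0.45/1 = 0.4500; mean within-PC = 2.05/3 = 0.6833.
Geometric mean = √(0.4500 × 0.6833) = 0.5545.
HTMT = 0.1200 / 0.5545 = 0.216.

0.216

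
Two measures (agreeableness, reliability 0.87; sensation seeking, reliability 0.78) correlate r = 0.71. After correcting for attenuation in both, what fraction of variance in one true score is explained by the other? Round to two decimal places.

0.74

Disattenuated r = 0.71 / √(0.87 × 0.78) = 0.71 / 0.8238 = 0.8619.
Shared true-score variance = 0.8619² = 0.7429 ≈ 0.74.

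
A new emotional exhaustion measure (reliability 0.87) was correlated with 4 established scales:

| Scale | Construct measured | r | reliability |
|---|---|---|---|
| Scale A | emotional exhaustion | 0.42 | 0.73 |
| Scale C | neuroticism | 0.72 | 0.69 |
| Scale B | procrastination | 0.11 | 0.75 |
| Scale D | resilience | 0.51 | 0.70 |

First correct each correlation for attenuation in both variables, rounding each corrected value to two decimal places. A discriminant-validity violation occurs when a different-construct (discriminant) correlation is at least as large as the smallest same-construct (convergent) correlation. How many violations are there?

2

Disattenuated r (r / √(r_scale · r_new)):
  Scale A (conv): 0.42 / √(0.73·0.87) = 0.53
  Scale C (disc): 0.72 / √(0.69·0.87) = 0.93
  Scale B (disc): 0.11 / √(0.75·0.87) = 0.14
  Scale D (disc): 0.51 / √(0.70·0.87) = 0.65
Smallest convergent = 0.53. Discriminant values: 0.93, 0.14, 0.65; count ≥ 0.53 → 2.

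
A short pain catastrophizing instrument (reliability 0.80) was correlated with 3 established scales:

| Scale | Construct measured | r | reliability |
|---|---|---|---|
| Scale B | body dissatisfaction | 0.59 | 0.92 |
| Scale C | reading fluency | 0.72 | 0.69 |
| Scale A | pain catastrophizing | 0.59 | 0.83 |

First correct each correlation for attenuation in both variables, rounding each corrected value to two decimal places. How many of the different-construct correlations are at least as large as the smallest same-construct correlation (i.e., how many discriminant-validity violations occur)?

1

Disattenuated r (r / √(r_scale · r_new)):
  Scale B (disc): 0.59 / √(0.92·0.80) = 0.69
  Scale C (disc): 0.72 / √(0.69·0.80) = 0.97
  Scale A (conv): 0.59 / √(0.83·0.80) = 0.72
Smallest convergent = 0.72. Discriminant values: 0.69, 0.97; count ≥ 0.72 → 1.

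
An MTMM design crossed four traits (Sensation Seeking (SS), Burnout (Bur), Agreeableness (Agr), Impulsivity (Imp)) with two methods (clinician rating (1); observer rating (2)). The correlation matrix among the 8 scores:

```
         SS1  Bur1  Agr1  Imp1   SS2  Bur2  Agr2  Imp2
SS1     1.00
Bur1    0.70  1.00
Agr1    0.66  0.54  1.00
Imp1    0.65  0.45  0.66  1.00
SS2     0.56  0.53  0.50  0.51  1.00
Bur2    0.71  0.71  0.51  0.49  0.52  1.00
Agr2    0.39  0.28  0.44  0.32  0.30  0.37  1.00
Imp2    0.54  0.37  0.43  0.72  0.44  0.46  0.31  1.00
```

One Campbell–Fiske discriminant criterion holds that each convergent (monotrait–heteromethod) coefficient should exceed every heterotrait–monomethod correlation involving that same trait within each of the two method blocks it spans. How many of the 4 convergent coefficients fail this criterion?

Checking each validity diagonal entry against its comparison values:
SS (methods 1·2): 0.56 vs {0.70, 0.52, 0.66, 0.30, 0.65, 0.44} → fail.
Bur (methods 1·2): 0.71 vs {0.70, 0.52, 0.54, 0.37, 0.45, 0.46} → pass.
Agr (methods 1·2): 0.44 vs {0.66, 0.30, 0.54, 0.37, 0.66, 0.31} → fail.
Imp (methods 1·2): 0.72 vs {0.65, 0.44, 0.45, 0.46, 0.66, 0.31} → pass.
2 of 4 fail.

2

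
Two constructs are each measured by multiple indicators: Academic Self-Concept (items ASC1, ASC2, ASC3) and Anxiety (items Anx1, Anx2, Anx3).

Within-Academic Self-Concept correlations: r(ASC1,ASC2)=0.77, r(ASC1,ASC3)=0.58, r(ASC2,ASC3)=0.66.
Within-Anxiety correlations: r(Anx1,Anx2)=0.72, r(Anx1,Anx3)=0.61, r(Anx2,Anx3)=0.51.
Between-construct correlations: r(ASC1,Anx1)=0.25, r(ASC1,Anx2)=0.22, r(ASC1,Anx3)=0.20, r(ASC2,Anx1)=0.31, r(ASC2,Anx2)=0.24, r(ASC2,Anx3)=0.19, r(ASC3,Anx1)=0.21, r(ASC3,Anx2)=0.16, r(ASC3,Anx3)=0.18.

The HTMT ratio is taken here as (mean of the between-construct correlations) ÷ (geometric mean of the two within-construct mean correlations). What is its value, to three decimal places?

0.340

Between-construct mean = 1.96/9 = 0.2178.
Mean within-ASC = 2.01/3 = 0.6700; mean within-Anx = 1.84/3 = 0.6133.
Geometric mean = √(0.6700 × 0.6133) = 0.6410.
HTMT = 0.2178 / 0.6410 = 0.340.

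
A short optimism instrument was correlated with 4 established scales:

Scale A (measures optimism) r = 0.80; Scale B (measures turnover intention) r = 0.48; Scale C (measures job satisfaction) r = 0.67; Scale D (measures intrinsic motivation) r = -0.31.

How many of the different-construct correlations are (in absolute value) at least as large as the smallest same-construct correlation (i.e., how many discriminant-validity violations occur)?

Convergent (same construct = optimism): Scale A.
Smallest convergent = 0.80. Discriminant |r|: 0.48, 0.67, 0.31; count ≥ 0.80 → 0.

0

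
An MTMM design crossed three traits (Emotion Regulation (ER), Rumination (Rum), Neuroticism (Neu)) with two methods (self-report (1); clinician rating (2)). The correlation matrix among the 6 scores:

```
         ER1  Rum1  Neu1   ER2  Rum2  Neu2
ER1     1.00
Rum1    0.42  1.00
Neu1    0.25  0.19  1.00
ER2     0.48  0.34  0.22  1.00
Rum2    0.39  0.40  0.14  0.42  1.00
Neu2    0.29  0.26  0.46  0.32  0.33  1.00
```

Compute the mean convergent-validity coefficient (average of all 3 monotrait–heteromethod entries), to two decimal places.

Convergent values: 0.48, 0.40, 0.46; mean = 1.34/3 = 0.45.

0.45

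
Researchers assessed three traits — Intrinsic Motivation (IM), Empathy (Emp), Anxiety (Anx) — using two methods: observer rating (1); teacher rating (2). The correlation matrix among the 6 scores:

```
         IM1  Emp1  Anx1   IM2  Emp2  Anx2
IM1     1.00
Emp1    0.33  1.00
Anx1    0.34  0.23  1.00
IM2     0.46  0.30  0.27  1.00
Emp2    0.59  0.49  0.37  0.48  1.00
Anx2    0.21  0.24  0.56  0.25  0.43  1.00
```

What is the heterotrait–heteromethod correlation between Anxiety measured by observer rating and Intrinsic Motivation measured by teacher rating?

0.27

Different traits and methods: r(Anx1, IM2) = 0.27.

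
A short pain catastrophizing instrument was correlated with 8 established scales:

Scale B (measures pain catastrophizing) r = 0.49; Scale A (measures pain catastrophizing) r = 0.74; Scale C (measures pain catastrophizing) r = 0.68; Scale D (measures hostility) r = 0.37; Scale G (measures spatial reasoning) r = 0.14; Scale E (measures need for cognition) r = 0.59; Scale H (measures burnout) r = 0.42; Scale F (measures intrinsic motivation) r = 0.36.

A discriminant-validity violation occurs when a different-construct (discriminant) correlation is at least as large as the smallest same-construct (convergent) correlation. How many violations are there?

Convergent (same construct = pain catastrophizing): Scale B, Scale A, Scale C.
Smallest convergent = 0.49. Discriminant values: 0.37, 0.14, 0.59, 0.42, 0.36; count ≥ 0.49 → 1.

1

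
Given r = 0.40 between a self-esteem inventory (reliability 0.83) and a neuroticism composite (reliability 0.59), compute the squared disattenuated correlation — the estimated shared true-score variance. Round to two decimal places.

Disattenuated r = 0.40 / √(0.83 × 0.59) = 0.40 / 0.6998 = 0.5716.
Shared true-score variance = 0.5716² = 0.3267 ≈ 0.33.

0.33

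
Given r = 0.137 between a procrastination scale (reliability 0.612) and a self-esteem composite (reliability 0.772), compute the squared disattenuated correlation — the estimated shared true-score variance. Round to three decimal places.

0.040

Disattenuated r = 0.137 / √(0.612 × 0.772) = 0.137 / 0.6874 = 0.1993.
Shared true-score variance = 0.1993² = 0.0397 ≈ 0.040.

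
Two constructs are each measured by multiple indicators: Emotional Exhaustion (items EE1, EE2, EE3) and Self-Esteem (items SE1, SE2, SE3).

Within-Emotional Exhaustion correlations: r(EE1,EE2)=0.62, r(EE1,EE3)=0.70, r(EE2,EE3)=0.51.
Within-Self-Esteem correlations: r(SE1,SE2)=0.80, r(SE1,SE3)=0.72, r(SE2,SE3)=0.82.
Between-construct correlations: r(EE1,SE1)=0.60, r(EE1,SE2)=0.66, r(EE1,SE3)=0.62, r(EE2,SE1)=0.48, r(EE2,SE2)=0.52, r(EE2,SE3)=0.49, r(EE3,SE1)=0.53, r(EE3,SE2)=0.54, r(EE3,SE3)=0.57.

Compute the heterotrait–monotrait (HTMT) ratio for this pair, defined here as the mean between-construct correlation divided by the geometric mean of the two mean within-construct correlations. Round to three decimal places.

0.807

Mean heterotrait r = 5.01/9 = 0.5567.
Mean within-EE = 1.83/3 = 0.6100; mean within-SE = 2.34/3 = 0.7800.
Geometric mean = √(0.6100 × 0.7800) = 0.6898.
HTMT = 0.5567 / 0.6898 = 0.807.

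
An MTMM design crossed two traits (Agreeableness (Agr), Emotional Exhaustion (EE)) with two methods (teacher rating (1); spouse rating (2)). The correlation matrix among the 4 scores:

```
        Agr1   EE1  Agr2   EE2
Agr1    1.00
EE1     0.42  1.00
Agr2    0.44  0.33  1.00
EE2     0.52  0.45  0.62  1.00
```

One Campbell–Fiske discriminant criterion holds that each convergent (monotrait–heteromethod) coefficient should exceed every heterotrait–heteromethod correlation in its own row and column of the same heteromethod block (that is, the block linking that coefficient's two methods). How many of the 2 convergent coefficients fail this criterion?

2

Checking each validity diagonal entry against its comparison values:
Agr (methods 1·2): 0.44 vs {0.52, 0.33} → fail.
EE (methods 1·2): 0.45 vs {0.33, 0.52} → fail.
2 of 2 fail.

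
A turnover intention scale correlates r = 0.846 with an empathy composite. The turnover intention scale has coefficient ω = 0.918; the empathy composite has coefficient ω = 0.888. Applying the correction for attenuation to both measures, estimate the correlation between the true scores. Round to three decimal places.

0.937

r_true = r_obs / √(r_xx · r_yy) = 0.846 / √(0.918 × 0.888) = 0.846 / √0.815184 = 0.846 / 0.9029 ≈ 0.937.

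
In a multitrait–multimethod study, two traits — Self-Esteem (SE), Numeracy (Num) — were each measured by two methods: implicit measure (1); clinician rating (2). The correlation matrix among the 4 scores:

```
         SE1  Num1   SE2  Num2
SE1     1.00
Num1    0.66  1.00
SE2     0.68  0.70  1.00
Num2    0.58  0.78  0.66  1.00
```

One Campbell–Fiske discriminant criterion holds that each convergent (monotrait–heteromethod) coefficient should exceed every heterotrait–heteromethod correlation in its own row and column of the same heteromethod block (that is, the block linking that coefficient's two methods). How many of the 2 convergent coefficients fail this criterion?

Each convergent coefficient versus the relevant comparison correlations:
SE (methods 1·2): 0.68 vs {0.58, 0.70} → fail.
Num (methods 1·2): 0.78 vs {0.70, 0.58} → pass.
1 of 2 fail.

1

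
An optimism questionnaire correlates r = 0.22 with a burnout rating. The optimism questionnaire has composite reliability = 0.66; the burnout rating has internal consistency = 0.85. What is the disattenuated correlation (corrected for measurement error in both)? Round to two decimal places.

r_true = r_obs / √(r_xx · r_yy) = 0.22 / √(0.66 × 0.85) = 0.22 / √0.5610 = 0.22 / 0.7490 ≈ 0.29.

0.29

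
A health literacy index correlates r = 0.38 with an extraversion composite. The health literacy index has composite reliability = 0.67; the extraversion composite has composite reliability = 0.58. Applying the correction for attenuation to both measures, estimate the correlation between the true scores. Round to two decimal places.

0.61

r_true = r_obs / √(r_xx · r_yy) = 0.38 / √(0.67 × 0.58) = 0.38 / √0.3886 = 0.38 / 0.6234 ≈ 0.61.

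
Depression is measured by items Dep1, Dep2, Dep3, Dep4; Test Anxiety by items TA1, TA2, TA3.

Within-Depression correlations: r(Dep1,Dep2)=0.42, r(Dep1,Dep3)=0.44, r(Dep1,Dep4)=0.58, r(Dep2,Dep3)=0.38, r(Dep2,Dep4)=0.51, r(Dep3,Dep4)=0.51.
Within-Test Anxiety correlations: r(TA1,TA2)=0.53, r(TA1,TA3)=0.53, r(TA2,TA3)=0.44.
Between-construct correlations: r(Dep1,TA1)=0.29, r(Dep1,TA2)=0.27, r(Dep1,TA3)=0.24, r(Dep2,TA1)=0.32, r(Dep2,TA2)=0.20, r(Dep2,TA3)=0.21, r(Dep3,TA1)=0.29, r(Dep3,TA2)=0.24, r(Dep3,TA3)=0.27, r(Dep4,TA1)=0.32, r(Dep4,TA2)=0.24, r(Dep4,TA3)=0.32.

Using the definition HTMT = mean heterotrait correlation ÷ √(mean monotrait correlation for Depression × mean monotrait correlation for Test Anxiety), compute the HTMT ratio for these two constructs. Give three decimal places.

Mean between = 3.21/12 = 0.2675.
Mean within-Dep = 2.84/6 = 0.4733; mean within-TA = 1.50/3 = 0.5000.
Geometric mean = √(0.4733 × 0.5000) = 0.4865.
HTMT = 0.2675 / 0.4865 = 0.550.

0.550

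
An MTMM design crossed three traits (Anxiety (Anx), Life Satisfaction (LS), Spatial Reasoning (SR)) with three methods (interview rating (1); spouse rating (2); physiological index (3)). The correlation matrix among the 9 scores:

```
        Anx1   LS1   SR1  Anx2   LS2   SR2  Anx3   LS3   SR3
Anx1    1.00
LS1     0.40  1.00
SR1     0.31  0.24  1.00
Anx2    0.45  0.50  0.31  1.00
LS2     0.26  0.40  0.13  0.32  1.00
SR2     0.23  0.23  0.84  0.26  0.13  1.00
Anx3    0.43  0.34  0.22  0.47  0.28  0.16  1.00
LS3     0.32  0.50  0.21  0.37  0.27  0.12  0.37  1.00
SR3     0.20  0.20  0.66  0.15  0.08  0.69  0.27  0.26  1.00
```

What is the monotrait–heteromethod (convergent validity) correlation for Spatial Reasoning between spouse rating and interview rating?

0.84

Same trait (SR), different methods: r(SR2, SR1) = 0.84.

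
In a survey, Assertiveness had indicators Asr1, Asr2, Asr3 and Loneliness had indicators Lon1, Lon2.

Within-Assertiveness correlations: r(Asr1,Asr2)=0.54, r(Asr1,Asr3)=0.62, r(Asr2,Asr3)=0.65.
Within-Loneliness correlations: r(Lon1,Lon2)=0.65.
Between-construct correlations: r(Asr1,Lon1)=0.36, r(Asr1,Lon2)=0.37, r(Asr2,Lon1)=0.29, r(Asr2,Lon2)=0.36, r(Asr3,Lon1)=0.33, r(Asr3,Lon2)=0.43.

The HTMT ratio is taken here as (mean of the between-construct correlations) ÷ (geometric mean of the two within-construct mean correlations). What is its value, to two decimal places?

Mean between = 2.14/6 = 0.3567.
Mean within-Asr = 1.81/3 = 0.6033; mean within-Lon = 0.65/1 = 0.6500.
Geometric mean = √(0.6033 × 0.6500) = 0.6262.
HTMT = 0.3567 / 0.6262 = 0.57.

0.57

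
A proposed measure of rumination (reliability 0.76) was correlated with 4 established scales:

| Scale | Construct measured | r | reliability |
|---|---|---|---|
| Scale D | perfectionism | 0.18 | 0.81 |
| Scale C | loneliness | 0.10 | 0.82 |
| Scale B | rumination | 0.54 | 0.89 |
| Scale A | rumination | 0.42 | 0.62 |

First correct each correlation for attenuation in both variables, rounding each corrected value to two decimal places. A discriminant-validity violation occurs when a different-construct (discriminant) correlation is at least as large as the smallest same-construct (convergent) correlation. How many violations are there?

Disattenuated r (r / √(r_scale · r_new)):
  Scale D (disc): 0.18 / √(0.81·0.76) = 0.23
  Scale C (disc): 0.10 / √(0.82·0.76) = 0.13
  Scale B (conv): 0.54 / √(0.89·0.76) = 0.66
  Scale A (conv): 0.42 / √(0.62·0.76) = 0.61
Smallest convergent = 0.61. Discriminant values: 0.23, 0.13; count ≥ 0.61 → 0.

0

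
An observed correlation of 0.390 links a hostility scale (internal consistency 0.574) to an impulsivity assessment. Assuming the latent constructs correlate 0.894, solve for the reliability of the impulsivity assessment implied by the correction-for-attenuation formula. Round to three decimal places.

0.332

r_true = r_obs / √(r_xx · r_yy) ⇒ 0.894 = 0.390 / √(0.574 · r_yy).
√(0.574 · r_yy) = 0.390 / 0.894 = 0.4362; 0.574 · r_yy = 0.1903; r_yy = 0.1903 / 0.574 ≈ 0.332.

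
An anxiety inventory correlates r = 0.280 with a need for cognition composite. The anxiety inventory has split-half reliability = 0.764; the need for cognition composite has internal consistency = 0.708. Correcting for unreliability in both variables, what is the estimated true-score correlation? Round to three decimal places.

0.381

r_true = r_obs / √(r_xx · r_yy) = 0.280 / √(0.764 × 0.708) = 0.280 / √0.540912 = 0.280 / 0.7355 ≈ 0.381.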